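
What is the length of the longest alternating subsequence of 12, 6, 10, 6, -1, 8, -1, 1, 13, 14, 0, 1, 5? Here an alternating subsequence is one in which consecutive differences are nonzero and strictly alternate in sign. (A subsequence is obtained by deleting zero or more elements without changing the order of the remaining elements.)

9

A longest alternating subsequence is 12, 6, 10, 6, 8, -1, 1, 0, 1 (positions 1,2,3,4,6,7,8,11,12); its 8 consecutive differences strictly alternate in sign, and length 9 is optimal.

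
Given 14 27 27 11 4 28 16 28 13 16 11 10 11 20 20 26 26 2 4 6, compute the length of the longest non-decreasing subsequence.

One longest non-decreasing subsequence is 14, 16, 16, 20, 20, 26, 26 (positions 1,7,10,14,15,16,17), of length 7; no longer one exists.

7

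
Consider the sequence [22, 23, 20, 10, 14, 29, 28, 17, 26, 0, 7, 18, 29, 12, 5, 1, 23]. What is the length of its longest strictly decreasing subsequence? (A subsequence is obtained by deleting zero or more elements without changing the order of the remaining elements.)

Let dp[i] be the longest decreasing subsequence ending at position i. Then dp = [1, 1, 2, 3, 3, 1, 2, 3, 3, 4, 4, 4, 1, 5, 6, 7, 4].
The maximum is 7; one witness is 29, 28, 26, 18, 12, 5, 1 at positions 6,7,9,12,14,15,16.

7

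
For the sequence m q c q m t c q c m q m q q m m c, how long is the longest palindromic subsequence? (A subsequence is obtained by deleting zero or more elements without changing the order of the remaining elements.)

One longest palindromic subsequence is mqqmqmqmqqm (positions 1,2,4,5,8,10,11,12,13,14,16); it reads the same forward and backward, and the interval DP gives dp[1][17] = 11.

11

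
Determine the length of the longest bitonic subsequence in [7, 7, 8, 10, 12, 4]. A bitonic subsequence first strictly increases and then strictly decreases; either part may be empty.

Let inc[i] be the LIS ending at i and dec[i] the longest strictly decreasing subsequence starting at i. inc = [1, 1, 2, 3, 4, 1], dec = [2, 2, 2, 2, 2, 1].
max_i inc[i]+dec[i]−1 = 5, with one witness 7, 8, 10, 12, 4.

5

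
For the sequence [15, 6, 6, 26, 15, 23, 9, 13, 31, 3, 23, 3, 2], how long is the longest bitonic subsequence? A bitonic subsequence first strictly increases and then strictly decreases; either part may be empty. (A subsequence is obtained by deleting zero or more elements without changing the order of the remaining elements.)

7

Let inc[i] be the LIS ending at i and dec[i] the longest strictly decreasing subsequence starting at i. inc = [1, 1, 1, 2, 2, 3, 2, 3, 4, 1, 4, 1, 1], dec = [4, 3, 3, 5, 4, 4, 3, 3, 4, 2, 3, 2, 1].
max_i inc[i]+dec[i]−1 = 7, with one witness 6, 15, 23, 31, 23, 3, 2.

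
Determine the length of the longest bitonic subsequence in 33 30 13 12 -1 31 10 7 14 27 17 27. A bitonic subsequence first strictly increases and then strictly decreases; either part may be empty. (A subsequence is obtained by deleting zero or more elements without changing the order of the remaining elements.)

Let inc[i] be the LIS ending at i and dec[i] the longest strictly decreasing subsequence starting at i. inc = [1, 1, 1, 1, 1, 2, 2, 2, 3, 4, 4, 5], dec = [6, 5, 4, 3, 1, 3, 2, 1, 1, 2, 1, 1].
max_i inc[i]+dec[i]−1 = 6, with one witness 33, 30, 13, 12, 10, 7.

6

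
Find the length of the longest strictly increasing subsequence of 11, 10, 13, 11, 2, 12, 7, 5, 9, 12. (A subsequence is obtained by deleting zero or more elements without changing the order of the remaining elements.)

4

Scanning left to right, the best length ending at each element is: 11→1, 10→1, 13→2, 11→2, 2→1, 12→3, 7→2, 5→2, 9→3, 12→4.
So the longest increasing subsequence has length 4, e.g. 2, 7, 9, 12.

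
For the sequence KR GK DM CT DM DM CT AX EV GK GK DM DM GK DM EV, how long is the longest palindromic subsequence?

8

One longest palindromic subsequence is DM DM DM GK GK DM DM DM (positions 3,5,6,10,11,12,13,15); it reads the same forward and backward, and the interval DP gives dp[1][16] = 8.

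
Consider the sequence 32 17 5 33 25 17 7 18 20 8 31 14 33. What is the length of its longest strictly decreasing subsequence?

4

Let dp[i] be the longest decreasing subsequence ending at position i. Then dp = [1, 2, 3, 1, 2, 3, 4, 3, 3, 4, 2, 4, 1].
The maximum is 4; one witness is 32, 25, 17, 7 at positions 1,5,6,7.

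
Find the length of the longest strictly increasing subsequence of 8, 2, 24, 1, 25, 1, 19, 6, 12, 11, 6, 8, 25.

4

Let dp[i] be the longest increasing subsequence ending at position i. Then dp = [1, 1, 2, 1, 3, 1, 2, 2, 3, 3, 2, 3, 4].
The maximum is 4; one witness is 2, 6, 12, 25 at positions 2,8,9,13.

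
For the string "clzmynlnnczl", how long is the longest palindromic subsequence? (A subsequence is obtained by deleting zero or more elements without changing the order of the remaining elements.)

7

Using dp[i][j] = 2 + dp[i+1][j−1] if the ends match, else max(dp[i+1][j], dp[i][j−1]):
dp[1][12] = 7. A witness is lznnnzl at positions 2,3,6,8,9,11,12.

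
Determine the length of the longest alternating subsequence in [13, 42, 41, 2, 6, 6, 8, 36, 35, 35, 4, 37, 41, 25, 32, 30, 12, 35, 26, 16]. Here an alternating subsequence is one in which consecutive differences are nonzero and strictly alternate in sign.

11

Track the best alternating length ending on an up-step vs a down-step at each position: up/down = 1/1, 2/1, 2/3, 1/3, 4/3, 4/3, 4/3, 4/3, 4/5, 4/5, 4/5, 6/3, 6/3, 6/7, 8/7, 8/9, 6/9, 10/7, 10/11, 10/11.
The maximum over both is 11; one such subsequence is 13, 42, 2, 36, 35, 37, 25, 32, 30, 35, 26.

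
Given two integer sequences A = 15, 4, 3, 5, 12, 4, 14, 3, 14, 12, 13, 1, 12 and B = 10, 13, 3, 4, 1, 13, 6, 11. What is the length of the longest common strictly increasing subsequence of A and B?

3

For each value that appears in both, track the longest common increasing run ending there.
The best achievable length is 3; one witness is 3, 4, 13 (A-positions 3,6,11, B-positions 3,4,6).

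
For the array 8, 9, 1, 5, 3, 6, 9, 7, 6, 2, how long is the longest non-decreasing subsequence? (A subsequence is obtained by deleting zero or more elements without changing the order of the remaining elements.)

Let dp[i] be the longest non-decreasing subsequence ending at position i. Then dp = [1, 2, 1, 2, 2, 3, 4, 4, 4, 2].
The maximum is 4; one witness is 1, 5, 6, 9 at positions 3,4,6,7.

4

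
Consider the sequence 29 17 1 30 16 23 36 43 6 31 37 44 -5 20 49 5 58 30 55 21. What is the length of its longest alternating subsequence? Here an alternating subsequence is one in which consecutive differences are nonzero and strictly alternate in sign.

Track the best alternating length ending on an up-step vs a down-step at each position: up/down = 1/1, 1/2, 1/2, 3/1, 3/4, 5/4, 5/1, 5/1, 3/6, 7/6, 7/6, 7/1, 1/8, 9/8, 9/1, 9/10, 11/1, 11/12, 13/12, 11/14.
The maximum over both is 14; one such subsequence is 29, 17, 30, 16, 23, 6, 31, -5, 20, 5, 58, 30, 55, 21.

14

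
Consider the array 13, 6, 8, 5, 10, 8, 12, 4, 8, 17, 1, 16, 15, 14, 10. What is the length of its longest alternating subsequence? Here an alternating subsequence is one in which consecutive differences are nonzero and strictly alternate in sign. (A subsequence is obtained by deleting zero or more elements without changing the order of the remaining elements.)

12

A longest alternating subsequence is 13, 6, 8, 5, 10, 8, 12, 4, 8, 1, 16, 15 (positions 1,2,3,4,5,6,7,8,9,11,12,13); its 11 consecutive differences strictly alternate in sign, and length 12 is optimal.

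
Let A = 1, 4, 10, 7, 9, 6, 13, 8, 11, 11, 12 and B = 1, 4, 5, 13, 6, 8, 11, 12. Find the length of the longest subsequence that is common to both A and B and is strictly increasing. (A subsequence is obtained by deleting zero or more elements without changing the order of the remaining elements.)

For each value that appears in both, track the longest common increasing run ending there.
The best achievable length is 6; one witness is 1, 4, 6, 8, 11, 12 (A-positions 1,2,6,8,9,11, B-positions 1,2,5,6,7,8).

6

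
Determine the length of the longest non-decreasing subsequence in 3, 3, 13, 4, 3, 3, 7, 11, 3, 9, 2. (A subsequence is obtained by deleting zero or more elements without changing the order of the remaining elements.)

Scanning left to right, the best length ending at each element is: 3→1, 3→2, 13→3, 4→3, 3→3, 3→4, 7→5, 11→6, 3→5, 9→6, 2→1.
So the longest non-decreasing subsequence has length 6, e.g. 3, 3, 3, 3, 7, 11.

6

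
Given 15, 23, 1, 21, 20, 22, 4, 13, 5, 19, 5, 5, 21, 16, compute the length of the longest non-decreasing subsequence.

6

One longest non-decreasing subsequence is 1, 4, 5, 5, 5, 21 (positions 3,7,9,11,12,13), of length 6; no longer one exists.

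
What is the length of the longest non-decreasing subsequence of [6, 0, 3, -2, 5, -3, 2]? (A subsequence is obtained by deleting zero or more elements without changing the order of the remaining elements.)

One longest non-decreasing subsequence is 0, 3, 5 (positions 2,3,5), of length 3; no longer one exists.

3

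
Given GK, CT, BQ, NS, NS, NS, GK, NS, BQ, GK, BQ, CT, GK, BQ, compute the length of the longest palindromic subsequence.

One longest palindromic subsequence is GK CT BQ NS NS NS NS BQ CT GK (positions 1,2,3,4,5,6,8,11,12,13); it reads the same forward and backward, and the interval DP gives dp[1][14] = 10.

10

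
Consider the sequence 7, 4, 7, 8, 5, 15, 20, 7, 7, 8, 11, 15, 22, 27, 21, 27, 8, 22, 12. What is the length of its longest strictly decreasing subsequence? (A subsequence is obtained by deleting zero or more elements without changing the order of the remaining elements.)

3

Scanning left to right, the best length ending at each element is: 7→1, 4→2, 7→1, 8→1, 5→2, 15→1, 20→1, 7→2, 7→2, 8→2, 11→2, 15→2, 22→1, 27→1, 21→2, 27→1, 8→3, 22→2, 12→3.
So the longest decreasing subsequence has length 3, e.g. 15, 11, 8.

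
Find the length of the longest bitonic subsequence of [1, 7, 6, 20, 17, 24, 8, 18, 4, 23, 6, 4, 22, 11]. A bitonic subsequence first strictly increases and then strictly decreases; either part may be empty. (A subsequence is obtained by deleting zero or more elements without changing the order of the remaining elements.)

7

Let inc[i] be the LIS ending at i and dec[i] the longest strictly decreasing subsequence starting at i. inc = [1, 2, 2, 3, 3, 4, 3, 4, 2, 5, 3, 2, 5, 4], dec = [1, 3, 2, 5, 4, 4, 3, 3, 1, 3, 2, 1, 2, 1].
max_i inc[i]+dec[i]−1 = 7, with one witness 1, 7, 20, 17, 8, 6, 4.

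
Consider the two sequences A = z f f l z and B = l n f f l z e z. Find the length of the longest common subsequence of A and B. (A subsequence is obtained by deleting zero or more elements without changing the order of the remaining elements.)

4

Backtracking the LCS table gives one alignment: f (A2,B3) → f (A3,B4) → l (A4,B5) → z (A5,B8).
So the longest common subsequence has length 4.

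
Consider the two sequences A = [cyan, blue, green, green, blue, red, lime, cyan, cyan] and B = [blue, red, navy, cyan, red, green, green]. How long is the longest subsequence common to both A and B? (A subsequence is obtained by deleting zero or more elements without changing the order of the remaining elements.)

3

Backtracking the LCS table gives one alignment: cyan (A1,B4) → green (A3,B6) → green (A4,B7).
So the longest common subsequence has length 3.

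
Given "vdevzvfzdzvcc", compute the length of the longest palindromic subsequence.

Using dp[i][j] = 2 + dp[i+1][j−1] if the ends match, else max(dp[i+1][j], dp[i][j−1]):
dp[1][13] = 7. A witness is vdzfzdv at positions 1,2,5,7,8,9,11.

7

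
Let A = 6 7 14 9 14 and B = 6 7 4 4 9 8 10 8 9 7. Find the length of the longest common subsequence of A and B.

Backtracking the LCS table gives one alignment: 6 (A1,B1) → 7 (A2,B2) → 9 (A4,B9).
So the longest common subsequence has length 3.

3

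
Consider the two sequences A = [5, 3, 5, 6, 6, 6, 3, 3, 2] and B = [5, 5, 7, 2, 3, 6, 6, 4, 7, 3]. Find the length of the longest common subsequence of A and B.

A longest common subsequence is 5, 3, 6, 6, 3 (length 5); the LCS DP confirms no longer common subsequence exists.

5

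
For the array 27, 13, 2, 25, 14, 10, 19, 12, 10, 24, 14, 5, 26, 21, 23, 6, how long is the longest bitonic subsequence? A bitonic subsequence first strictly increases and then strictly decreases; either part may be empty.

7

Let inc[i] be the LIS ending at i and dec[i] the longest strictly decreasing subsequence starting at i. inc = [1, 1, 1, 2, 2, 2, 3, 3, 2, 4, 4, 2, 5, 5, 6, 3], dec = [6, 4, 1, 5, 4, 2, 4, 3, 2, 3, 2, 1, 3, 2, 2, 1].
max_i inc[i]+dec[i]−1 = 7, with one witness 13, 14, 19, 24, 26, 23, 6.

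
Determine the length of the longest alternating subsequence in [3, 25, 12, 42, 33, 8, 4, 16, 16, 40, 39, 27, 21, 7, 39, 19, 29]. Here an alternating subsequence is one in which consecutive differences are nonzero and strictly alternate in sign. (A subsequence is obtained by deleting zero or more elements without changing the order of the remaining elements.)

10

A longest alternating subsequence is 3, 25, 12, 42, 33, 40, 27, 39, 19, 29 (positions 1,2,3,4,5,10,12,15,16,17); its 9 consecutive differences strictly alternate in sign, and length 10 is optimal.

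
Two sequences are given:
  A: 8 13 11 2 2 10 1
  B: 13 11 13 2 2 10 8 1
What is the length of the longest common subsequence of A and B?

A longest common subsequence is 13, 11, 2, 2, 10, 1 (length 6); the LCS DP confirms no longer common subsequence exists.

6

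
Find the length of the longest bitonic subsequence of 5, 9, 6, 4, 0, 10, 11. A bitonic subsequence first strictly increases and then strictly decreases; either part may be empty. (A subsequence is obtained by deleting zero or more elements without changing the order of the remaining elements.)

5

One longest bitonic subsequence is 5, 9, 6, 4, 0 (positions 1,2,3,4,5): it rises to 9 then falls. Length 5 is optimal.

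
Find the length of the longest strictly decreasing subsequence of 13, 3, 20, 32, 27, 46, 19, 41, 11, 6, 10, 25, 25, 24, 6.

One longest decreasing subsequence is 32, 27, 19, 11, 10, 6 (positions 4,5,7,9,11,15), of length 6; no longer one exists.

6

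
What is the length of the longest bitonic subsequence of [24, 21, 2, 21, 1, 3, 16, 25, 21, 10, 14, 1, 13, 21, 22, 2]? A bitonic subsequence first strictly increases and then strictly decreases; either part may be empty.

Let inc[i] be the LIS ending at i and dec[i] the longest strictly decreasing subsequence starting at i. inc = [1, 1, 1, 2, 1, 2, 3, 4, 4, 3, 4, 1, 4, 5, 6, 2], dec = [6, 5, 2, 5, 1, 2, 4, 5, 4, 2, 3, 1, 2, 2, 2, 1].
max_i inc[i]+dec[i]−1 = 8, with one witness 2, 3, 16, 25, 21, 14, 13, 2.

8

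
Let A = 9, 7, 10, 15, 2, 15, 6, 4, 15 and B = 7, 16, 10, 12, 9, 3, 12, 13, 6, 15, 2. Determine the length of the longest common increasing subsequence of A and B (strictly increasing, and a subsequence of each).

A longest common strictly increasing subsequence is 7, 10, 15 (length 3); it appears in order in both A and B, and no longer such subsequence exists.

3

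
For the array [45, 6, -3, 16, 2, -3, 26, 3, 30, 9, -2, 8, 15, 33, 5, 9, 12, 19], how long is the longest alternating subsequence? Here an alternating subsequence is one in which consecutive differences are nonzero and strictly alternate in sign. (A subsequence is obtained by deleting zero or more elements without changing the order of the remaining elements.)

Track the best alternating length ending on an up-step vs a down-step at each position: up/down = 1/1, 1/2, 1/2, 3/2, 3/4, 1/4, 5/2, 5/6, 7/2, 7/8, 5/8, 9/8, 9/8, 9/2, 9/10, 11/10, 11/10, 11/10.
The maximum over both is 11; one such subsequence is 45, 6, 16, 2, 26, 3, 30, -2, 8, 5, 9.

11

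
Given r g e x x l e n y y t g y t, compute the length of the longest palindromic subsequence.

6

One longest palindromic subsequence is gexxeg (positions 2,3,4,5,7,12); it reads the same forward and backward, and the interval DP gives dp[1][14] = 6.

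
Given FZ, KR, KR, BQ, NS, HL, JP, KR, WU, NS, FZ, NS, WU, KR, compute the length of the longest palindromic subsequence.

One longest palindromic subsequence is KR WU NS FZ NS WU KR (positions 2,9,10,11,12,13,14); it reads the same forward and backward, and the interval DP gives dp[1][14] = 7.

7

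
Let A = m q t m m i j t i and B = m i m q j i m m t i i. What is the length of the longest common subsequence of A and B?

6

Backtracking the LCS table gives one alignment: m (A1,B3) → q (A2,B4) → m (A4,B7) → m (A5,B8) → i (A6,B10) → i (A9,B11).
So the longest common subsequence has length 6.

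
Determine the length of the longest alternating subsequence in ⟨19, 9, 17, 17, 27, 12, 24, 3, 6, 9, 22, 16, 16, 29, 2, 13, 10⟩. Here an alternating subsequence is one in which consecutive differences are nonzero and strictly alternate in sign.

Track the best alternating length ending on an up-step vs a down-step at each position: up/down = 1/1, 1/2, 3/2, 3/2, 3/1, 3/4, 5/4, 1/6, 7/6, 7/6, 7/6, 7/8, 7/8, 9/1, 1/10, 11/10, 11/12.
The maximum over both is 12; one such subsequence is 19, 9, 17, 12, 24, 3, 22, 16, 29, 2, 13, 10.

12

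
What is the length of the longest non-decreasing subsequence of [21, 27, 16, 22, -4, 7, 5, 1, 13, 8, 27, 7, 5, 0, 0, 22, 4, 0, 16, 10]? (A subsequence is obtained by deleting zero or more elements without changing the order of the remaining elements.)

5

Let dp[i] be the longest non-decreasing subsequence ending at position i. Then dp = [1, 2, 1, 2, 1, 2, 2, 2, 3, 3, 4, 3, 3, 2, 3, 4, 4, 4, 5, 5].
The maximum is 5; one witness is -4, 0, 0, 4, 16 at positions 5,14,15,17,19.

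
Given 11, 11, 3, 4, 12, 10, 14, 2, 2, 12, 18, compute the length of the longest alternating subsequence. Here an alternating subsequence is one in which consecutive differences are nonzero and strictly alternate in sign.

A longest alternating subsequence is 11, 3, 12, 10, 14, 2, 12 (positions 1,3,5,6,7,8,10); its 6 consecutive differences strictly alternate in sign, and length 7 is optimal.

7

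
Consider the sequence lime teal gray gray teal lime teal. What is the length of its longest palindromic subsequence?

One longest palindromic subsequence is lime teal gray gray teal lime (positions 1,2,3,4,5,6); it reads the same forward and backward, and the interval DP gives dp[1][7] = 6.

6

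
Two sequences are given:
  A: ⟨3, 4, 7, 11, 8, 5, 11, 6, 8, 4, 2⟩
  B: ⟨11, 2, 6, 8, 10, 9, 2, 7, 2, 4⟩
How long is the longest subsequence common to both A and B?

Backtracking the LCS table gives one alignment: 11 (A4,B1) → 6 (A8,B3) → 8 (A9,B4) → 4 (A10,B10).
So the longest common subsequence has length 4.

4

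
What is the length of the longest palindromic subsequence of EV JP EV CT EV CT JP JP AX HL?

Using dp[i][j] = 2 + dp[i+1][j−1] if the ends match, else max(dp[i+1][j], dp[i][j−1]):
dp[1][10] = 5. A witness is JP CT EV CT JP at positions 2,4,5,6,8.

5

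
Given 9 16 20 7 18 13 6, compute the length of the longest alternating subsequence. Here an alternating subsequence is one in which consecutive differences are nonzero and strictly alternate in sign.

A longest alternating subsequence is 9, 16, 7, 18, 13 (positions 1,2,4,5,6); its 4 consecutive differences strictly alternate in sign, and length 5 is optimal.

5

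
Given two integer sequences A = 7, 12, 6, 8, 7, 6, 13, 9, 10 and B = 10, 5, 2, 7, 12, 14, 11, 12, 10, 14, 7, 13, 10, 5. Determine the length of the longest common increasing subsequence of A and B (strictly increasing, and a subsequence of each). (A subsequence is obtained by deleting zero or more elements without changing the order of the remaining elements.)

3

A longest common strictly increasing subsequence is 7, 12, 13 (length 3); it appears in order in both A and B, and no longer such subsequence exists.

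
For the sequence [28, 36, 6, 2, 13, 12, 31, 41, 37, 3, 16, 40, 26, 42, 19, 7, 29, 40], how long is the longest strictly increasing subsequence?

One longest increasing subsequence is 6, 13, 31, 37, 40, 42 (positions 3,5,7,9,12,14), of length 6; no longer one exists.

6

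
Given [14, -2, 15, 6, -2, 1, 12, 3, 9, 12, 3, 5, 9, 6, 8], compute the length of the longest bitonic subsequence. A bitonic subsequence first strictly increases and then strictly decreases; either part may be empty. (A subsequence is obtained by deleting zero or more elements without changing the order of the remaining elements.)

One longest bitonic subsequence is -2, 1, 3, 9, 12, 9, 8 (positions 2,6,8,9,10,13,15): it rises to 12 then falls. Length 7 is optimal.

7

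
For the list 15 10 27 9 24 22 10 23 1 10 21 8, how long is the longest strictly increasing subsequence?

One longest increasing subsequence is 15, 22, 23 (positions 1,6,8), of length 3; no longer one exists.

3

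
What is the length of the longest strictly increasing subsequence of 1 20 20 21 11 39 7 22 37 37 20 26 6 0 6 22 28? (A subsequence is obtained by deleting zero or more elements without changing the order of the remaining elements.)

Let dp[i] be the longest increasing subsequence ending at position i. Then dp = [1, 2, 2, 3, 2, 4, 2, 4, 5, 5, 3, 5, 2, 1, 2, 4, 6].
The maximum is 6; one witness is 1, 20, 21, 22, 26, 28 at positions 1,2,4,8,12,17.

6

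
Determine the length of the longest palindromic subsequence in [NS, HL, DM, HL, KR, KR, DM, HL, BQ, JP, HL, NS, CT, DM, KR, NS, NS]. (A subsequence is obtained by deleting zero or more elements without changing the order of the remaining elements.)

One longest palindromic subsequence is NS KR DM HL JP HL DM KR NS (positions 1,6,7,8,10,11,14,15,17); it reads the same forward and backward, and the interval DP gives dp[1][17] = 9.

9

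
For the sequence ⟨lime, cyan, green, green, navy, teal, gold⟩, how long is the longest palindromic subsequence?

2

One longest palindromic subsequence is green green (positions 3,4); it reads the same forward and backward, and the interval DP gives dp[1][7] = 2.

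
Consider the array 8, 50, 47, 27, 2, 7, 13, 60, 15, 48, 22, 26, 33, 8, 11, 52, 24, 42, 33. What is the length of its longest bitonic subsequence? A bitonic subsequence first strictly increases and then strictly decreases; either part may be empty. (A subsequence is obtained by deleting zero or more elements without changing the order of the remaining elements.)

10

Let inc[i] be the LIS ending at i and dec[i] the longest strictly decreasing subsequence starting at i. inc = [1, 2, 2, 2, 1, 2, 3, 4, 4, 5, 5, 6, 7, 3, 4, 8, 6, 8, 7], dec = [2, 5, 4, 3, 1, 1, 2, 4, 2, 3, 2, 2, 2, 1, 1, 3, 1, 2, 1].
max_i inc[i]+dec[i]−1 = 10, with one witness 2, 7, 13, 15, 22, 26, 33, 52, 42, 33.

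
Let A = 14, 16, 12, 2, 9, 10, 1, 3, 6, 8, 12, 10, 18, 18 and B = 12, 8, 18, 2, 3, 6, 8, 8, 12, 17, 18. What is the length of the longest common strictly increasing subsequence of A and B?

6

For each value that appears in both, track the longest common increasing run ending there.
The best achievable length is 6; one witness is 2, 3, 6, 8, 12, 18 (A-positions 4,8,9,10,11,13, B-positions 4,5,6,7,9,11).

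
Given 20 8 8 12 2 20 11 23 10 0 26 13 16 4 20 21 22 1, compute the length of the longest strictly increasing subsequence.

7

Scanning left to right, the best length ending at each element is: 20→1, 8→1, 8→1, 12→2, 2→1, 20→3, 11→2, 23→4, 10→2, 0→1, 26→5, 13→3, 16→4, 4→2, 20→5, 21→6, 22→7, 1→2.
So the longest increasing subsequence has length 7, e.g. 8, 12, 13, 16, 20, 21, 22.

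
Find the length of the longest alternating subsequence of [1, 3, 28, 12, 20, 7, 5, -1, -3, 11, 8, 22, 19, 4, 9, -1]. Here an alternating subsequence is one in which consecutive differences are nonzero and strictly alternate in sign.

11

Track the best alternating length ending on an up-step vs a down-step at each position: up/down = 1/1, 2/1, 2/1, 2/3, 4/3, 2/5, 2/5, 1/5, 1/5, 6/5, 6/7, 8/3, 8/9, 6/9, 10/9, 6/11.
The maximum over both is 11; one such subsequence is 1, 28, 12, 20, 7, 11, 8, 22, 4, 9, -1.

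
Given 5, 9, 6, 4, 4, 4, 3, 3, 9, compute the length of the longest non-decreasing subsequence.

One longest non-decreasing subsequence is 4, 4, 4, 9 (positions 4,5,6,9), of length 4; no longer one exists.

4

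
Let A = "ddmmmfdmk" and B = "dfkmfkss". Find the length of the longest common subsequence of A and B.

4

A longest common subsequence is dmfk (length 4); the LCS DP confirms no longer common subsequence exists.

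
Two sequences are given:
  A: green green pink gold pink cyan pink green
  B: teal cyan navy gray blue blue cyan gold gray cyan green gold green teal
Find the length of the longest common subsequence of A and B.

3

A longest common subsequence is green, gold, green (length 3); the LCS DP confirms no longer common subsequence exists.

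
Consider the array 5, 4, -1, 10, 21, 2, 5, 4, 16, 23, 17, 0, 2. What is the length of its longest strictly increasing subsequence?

Let dp[i] be the longest increasing subsequence ending at position i. Then dp = [1, 1, 1, 2, 3, 2, 3, 3, 4, 5, 5, 2, 3].
The maximum is 5; one witness is -1, 2, 5, 16, 23 at positions 3,6,7,9,10.

5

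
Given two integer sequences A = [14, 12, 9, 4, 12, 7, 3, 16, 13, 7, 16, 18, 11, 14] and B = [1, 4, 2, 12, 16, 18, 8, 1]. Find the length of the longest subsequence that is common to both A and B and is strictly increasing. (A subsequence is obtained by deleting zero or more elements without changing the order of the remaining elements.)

4

For each value that appears in both, track the longest common increasing run ending there.
The best achievable length is 4; one witness is 4, 12, 16, 18 (A-positions 4,5,8,12, B-positions 2,4,5,6).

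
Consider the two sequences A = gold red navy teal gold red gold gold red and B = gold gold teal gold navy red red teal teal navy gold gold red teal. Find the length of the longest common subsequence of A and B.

A longest common subsequence is gold, teal, gold, red, gold, gold, red (length 7); the LCS DP confirms no longer common subsequence exists.

7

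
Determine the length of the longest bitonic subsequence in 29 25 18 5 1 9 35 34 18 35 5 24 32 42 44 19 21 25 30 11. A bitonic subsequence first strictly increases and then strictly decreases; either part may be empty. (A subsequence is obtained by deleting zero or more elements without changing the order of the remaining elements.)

9

One longest bitonic subsequence is 5, 9, 18, 24, 32, 42, 44, 30, 11 (positions 4,6,9,12,13,14,15,19,20): it rises to 44 then falls. Length 9 is optimal.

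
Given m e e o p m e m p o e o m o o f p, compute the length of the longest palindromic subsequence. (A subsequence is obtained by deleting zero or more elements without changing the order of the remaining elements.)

One longest palindromic subsequence is meopmempoem (positions 1,3,4,5,6,7,8,9,10,11,13); it reads the same forward and backward, and the interval DP gives dp[1][17] = 11.

11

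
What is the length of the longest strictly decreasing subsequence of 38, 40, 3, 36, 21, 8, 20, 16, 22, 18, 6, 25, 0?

One longest decreasing subsequence is 38, 36, 21, 20, 16, 6, 0 (positions 1,4,5,7,8,11,13), of length 7; no longer one exists.

7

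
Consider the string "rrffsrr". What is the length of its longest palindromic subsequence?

One longest palindromic subsequence is rrffrr (positions 1,2,3,4,6,7); it reads the same forward and backward, and the interval DP gives dp[1][7] = 6.

6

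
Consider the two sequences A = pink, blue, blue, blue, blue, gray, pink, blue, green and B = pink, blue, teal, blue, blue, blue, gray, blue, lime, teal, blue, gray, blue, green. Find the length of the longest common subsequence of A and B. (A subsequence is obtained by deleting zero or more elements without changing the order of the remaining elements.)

8

Backtracking the LCS table gives one alignment: pink (A1,B1) → blue (A2,B5) → blue (A3,B6) → blue (A4,B8) → blue (A5,B11) → gray (A6,B12) → blue (A8,B13) → green (A9,B14).
So the longest common subsequence has length 8.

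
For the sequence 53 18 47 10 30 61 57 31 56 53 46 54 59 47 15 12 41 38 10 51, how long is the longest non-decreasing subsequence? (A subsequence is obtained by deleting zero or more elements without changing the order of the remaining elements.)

Let dp[i] be the longest non-decreasing subsequence ending at position i. Then dp = [1, 1, 2, 1, 2, 3, 3, 3, 4, 4, 4, 5, 6, 5, 2, 2, 4, 4, 2, 6].
The maximum is 6; one witness is 18, 30, 31, 53, 54, 59 at positions 2,5,8,10,12,13.

6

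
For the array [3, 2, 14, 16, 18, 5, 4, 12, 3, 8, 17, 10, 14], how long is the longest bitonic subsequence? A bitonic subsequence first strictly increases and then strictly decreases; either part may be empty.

7

Let inc[i] be the LIS ending at i and dec[i] the longest strictly decreasing subsequence starting at i. inc = [1, 1, 2, 3, 4, 2, 2, 3, 2, 3, 4, 4, 5], dec = [2, 1, 4, 4, 4, 3, 2, 2, 1, 1, 2, 1, 1].
max_i inc[i]+dec[i]−1 = 7, with one witness 3, 14, 16, 18, 5, 4, 3.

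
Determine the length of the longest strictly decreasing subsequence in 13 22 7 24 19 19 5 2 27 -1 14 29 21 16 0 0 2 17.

5

Let dp[i] be the longest decreasing subsequence ending at position i. Then dp = [1, 1, 2, 1, 2, 2, 3, 4, 1, 5, 3, 1, 2, 3, 5, 5, 4, 3].
The maximum is 5; one witness is 13, 7, 5, 2, -1 at positions 1,3,7,8,10.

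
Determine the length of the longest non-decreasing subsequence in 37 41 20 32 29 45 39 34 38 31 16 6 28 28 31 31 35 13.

6

One longest non-decreasing subsequence is 20, 29, 31, 31, 31, 35 (positions 3,5,10,15,16,17), of length 6; no longer one exists.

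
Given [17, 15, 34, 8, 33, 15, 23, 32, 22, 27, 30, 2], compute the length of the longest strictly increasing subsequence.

5

One longest increasing subsequence is 8, 15, 23, 27, 30 (positions 4,6,7,10,11), of length 5; no longer one exists.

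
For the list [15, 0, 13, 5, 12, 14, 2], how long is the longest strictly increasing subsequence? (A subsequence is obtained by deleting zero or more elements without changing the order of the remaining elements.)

One longest increasing subsequence is 0, 5, 12, 14 (positions 2,4,5,6), of length 4; no longer one exists.

4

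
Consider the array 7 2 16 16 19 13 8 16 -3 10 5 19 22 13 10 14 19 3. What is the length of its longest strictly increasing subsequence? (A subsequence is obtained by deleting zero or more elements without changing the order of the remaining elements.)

6

Let dp[i] be the longest increasing subsequence ending at position i. Then dp = [1, 1, 2, 2, 3, 2, 2, 3, 1, 3, 2, 4, 5, 4, 3, 5, 6, 2].
The maximum is 6; one witness is 7, 8, 10, 13, 14, 19 at positions 1,7,10,14,16,17.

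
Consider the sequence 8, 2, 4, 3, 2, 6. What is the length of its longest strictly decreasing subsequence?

Let dp[i] be the longest decreasing subsequence ending at position i. Then dp = [1, 2, 2, 3, 4, 2].
The maximum is 4; one witness is 8, 4, 3, 2 at positions 1,3,4,5.

4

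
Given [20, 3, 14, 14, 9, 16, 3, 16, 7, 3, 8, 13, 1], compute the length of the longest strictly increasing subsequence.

Let dp[i] be the longest increasing subsequence ending at position i. Then dp = [1, 1, 2, 2, 2, 3, 1, 3, 2, 1, 3, 4, 1].
The maximum is 4; one witness is 3, 7, 8, 13 at positions 2,9,11,12.

4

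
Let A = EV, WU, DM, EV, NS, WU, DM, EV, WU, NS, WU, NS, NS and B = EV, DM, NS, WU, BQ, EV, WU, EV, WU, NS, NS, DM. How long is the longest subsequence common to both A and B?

9

Backtracking the LCS table gives one alignment: EV (A1,B1) → DM (A3,B2) → NS (A5,B3) → WU (A6,B4) → EV (A8,B6) → WU (A9,B7) → WU (A11,B9) → NS (A12,B10) → NS (A13,B11).
So the longest common subsequence has length 9.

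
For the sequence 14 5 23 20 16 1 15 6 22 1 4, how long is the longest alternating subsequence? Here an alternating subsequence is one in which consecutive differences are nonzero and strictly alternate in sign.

Track the best alternating length ending on an up-step vs a down-step at each position: up/down = 1/1, 1/2, 3/1, 3/4, 3/4, 1/4, 5/4, 5/6, 7/4, 1/8, 9/8.
The maximum over both is 9; one such subsequence is 14, 5, 23, 1, 15, 6, 22, 1, 4.

9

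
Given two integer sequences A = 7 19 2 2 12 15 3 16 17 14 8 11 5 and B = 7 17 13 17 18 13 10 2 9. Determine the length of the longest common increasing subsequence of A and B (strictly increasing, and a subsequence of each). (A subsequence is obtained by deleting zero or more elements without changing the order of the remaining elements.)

A longest common strictly increasing subsequence is 7, 17 (length 2); it appears in order in both A and B, and no longer such subsequence exists.

2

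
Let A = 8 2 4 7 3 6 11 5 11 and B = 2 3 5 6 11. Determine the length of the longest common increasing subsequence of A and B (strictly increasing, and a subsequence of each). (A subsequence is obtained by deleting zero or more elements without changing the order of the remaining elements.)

For each value that appears in both, track the longest common increasing run ending there.
The best achievable length is 4; one witness is 2, 3, 6, 11 (A-positions 2,5,6,7, B-positions 1,2,4,5).

4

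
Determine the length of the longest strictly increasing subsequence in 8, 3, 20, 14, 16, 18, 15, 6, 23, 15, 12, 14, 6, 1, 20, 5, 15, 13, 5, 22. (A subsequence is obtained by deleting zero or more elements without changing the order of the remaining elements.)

6

Let dp[i] be the longest increasing subsequence ending at position i. Then dp = [1, 1, 2, 2, 3, 4, 3, 2, 5, 3, 3, 4, 2, 1, 5, 2, 5, 4, 2, 6].
The maximum is 6; one witness is 8, 14, 16, 18, 20, 22 at positions 1,4,5,6,15,20.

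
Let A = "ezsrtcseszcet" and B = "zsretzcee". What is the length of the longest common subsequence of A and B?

7

A longest common subsequence is zsrtcee (length 7); the LCS DP confirms no longer common subsequence exists.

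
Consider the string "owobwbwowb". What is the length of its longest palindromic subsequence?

7

One longest palindromic subsequence is wowbwow (positions 2,3,5,6,7,8,9); it reads the same forward and backward, and the interval DP gives dp[1][10] = 7.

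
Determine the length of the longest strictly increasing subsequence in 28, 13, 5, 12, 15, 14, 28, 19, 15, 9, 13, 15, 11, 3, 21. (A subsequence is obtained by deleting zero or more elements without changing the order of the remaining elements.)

Let dp[i] be the longest increasing subsequence ending at position i. Then dp = [1, 1, 1, 2, 3, 3, 4, 4, 4, 2, 3, 4, 3, 1, 5].
The maximum is 5; one witness is 5, 12, 15, 19, 21 at positions 3,4,5,8,15.

5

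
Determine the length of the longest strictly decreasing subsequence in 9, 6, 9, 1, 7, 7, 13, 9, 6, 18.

3

One longest decreasing subsequence is 9, 6, 1 (positions 1,2,4), of length 3; no longer one exists.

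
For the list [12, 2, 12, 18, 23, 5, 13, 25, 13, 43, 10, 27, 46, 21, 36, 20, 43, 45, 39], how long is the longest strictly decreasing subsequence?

One longest decreasing subsequence is 43, 27, 21, 20 (positions 10,12,14,16), of length 4; no longer one exists.

4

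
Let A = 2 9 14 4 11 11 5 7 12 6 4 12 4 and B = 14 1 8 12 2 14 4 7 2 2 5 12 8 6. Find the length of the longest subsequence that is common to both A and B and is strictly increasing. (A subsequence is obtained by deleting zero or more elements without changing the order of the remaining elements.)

4

A longest common strictly increasing subsequence is 2, 4, 7, 12 (length 4); it appears in order in both A and B, and no longer such subsequence exists.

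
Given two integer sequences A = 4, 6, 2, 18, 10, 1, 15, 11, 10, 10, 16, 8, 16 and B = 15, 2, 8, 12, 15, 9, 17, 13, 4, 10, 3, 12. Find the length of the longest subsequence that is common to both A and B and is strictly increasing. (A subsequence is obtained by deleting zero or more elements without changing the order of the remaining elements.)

2

A longest common strictly increasing subsequence is 2, 8 (length 2); it appears in order in both A and B, and no longer such subsequence exists.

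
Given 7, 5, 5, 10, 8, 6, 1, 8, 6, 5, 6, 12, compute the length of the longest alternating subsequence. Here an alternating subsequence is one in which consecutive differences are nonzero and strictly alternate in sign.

7

A longest alternating subsequence is 7, 5, 10, 6, 8, 5, 6 (positions 1,2,4,6,8,10,11); its 6 consecutive differences strictly alternate in sign, and length 7 is optimal.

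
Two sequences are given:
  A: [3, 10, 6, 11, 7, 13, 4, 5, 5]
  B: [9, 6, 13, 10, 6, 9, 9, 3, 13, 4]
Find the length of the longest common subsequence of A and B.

4

A longest common subsequence is 10, 6, 13, 4 (length 4); the LCS DP confirms no longer common subsequence exists.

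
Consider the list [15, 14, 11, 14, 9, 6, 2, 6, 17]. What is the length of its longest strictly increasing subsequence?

Let dp[i] be the longest increasing subsequence ending at position i. Then dp = [1, 1, 1, 2, 1, 1, 1, 2, 3].
The maximum is 3; one witness is 11, 14, 17 at positions 3,4,9.

3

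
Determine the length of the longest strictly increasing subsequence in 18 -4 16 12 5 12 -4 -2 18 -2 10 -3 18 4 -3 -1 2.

4

Let dp[i] be the longest increasing subsequence ending at position i. Then dp = [1, 1, 2, 2, 2, 3, 1, 2, 4, 2, 3, 2, 4, 3, 2, 3, 4].
The maximum is 4; one witness is -4, 5, 12, 18 at positions 2,5,6,9.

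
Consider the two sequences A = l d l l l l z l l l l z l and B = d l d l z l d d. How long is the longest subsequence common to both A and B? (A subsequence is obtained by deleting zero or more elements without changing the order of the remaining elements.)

5

Backtracking the LCS table gives one alignment: l (A1,B2) → d (A2,B3) → l (A6,B4) → z (A7,B5) → l (A8,B6).
So the longest common subsequence has length 5.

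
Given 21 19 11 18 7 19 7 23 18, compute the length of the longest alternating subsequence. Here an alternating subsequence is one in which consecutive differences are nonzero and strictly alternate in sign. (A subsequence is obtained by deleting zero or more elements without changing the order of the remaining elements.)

Track the best alternating length ending on an up-step vs a down-step at each position: up/down = 1/1, 1/2, 1/2, 3/2, 1/4, 5/2, 1/6, 7/1, 7/8.
The maximum over both is 8; one such subsequence is 21, 11, 18, 7, 19, 7, 23, 18.

8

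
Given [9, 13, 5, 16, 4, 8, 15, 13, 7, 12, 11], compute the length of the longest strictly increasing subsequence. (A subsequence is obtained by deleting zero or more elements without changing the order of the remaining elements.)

3

Let dp[i] be the longest increasing subsequence ending at position i. Then dp = [1, 2, 1, 3, 1, 2, 3, 3, 2, 3, 3].
The maximum is 3; one witness is 9, 13, 16 at positions 1,2,4.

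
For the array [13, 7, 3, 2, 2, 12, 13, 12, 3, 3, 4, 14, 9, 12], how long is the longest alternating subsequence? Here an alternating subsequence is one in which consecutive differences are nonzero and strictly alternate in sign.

7

A longest alternating subsequence is 13, 7, 13, 12, 14, 9, 12 (positions 1,2,7,8,12,13,14); its 6 consecutive differences strictly alternate in sign, and length 7 is optimal.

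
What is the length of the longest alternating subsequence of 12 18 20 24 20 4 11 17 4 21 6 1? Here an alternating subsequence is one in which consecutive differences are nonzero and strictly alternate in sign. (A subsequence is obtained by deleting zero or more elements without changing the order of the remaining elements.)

7

Track the best alternating length ending on an up-step vs a down-step at each position: up/down = 1/1, 2/1, 2/1, 2/1, 2/3, 1/3, 4/3, 4/3, 1/5, 6/3, 6/7, 1/7.
The maximum over both is 7; one such subsequence is 12, 18, 4, 11, 4, 21, 6.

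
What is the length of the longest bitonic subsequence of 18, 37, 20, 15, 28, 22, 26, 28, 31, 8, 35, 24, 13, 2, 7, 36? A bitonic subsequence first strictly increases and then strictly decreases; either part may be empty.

10

One longest bitonic subsequence is 18, 20, 22, 26, 28, 31, 35, 24, 13, 7 (positions 1,3,6,7,8,9,11,12,13,15): it rises to 35 then falls. Length 10 is optimal.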